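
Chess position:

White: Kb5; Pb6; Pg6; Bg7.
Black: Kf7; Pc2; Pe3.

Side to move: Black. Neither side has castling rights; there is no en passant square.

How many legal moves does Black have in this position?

6

Black to move; king on f7.
In check: yes, from the white pawn on g6.
Legal moves: Kg8, Ke8, Kxg7, Ke7, Kxg6, Ke6.
Count: 6.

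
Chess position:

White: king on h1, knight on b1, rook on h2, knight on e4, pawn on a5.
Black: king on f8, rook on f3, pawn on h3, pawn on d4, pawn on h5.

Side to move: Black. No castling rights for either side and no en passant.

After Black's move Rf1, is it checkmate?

yes

After Rf1: white king on h1; in check: yes, from the black rook on f1.
King squares — g1: attacked by Rf1; g2: attacked by Ph3; h2: own rook.
White has no legal moves → checkmate.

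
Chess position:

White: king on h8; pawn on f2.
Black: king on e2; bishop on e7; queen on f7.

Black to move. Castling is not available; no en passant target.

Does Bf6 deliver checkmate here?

After Bf6: white king on h8; in check: yes, from the black bishop on f6.
King squares — g7: attacked by Bf6; h7: attacked by Qf7; g8: attacked by Qf7.
White has no legal moves → checkmate.

yes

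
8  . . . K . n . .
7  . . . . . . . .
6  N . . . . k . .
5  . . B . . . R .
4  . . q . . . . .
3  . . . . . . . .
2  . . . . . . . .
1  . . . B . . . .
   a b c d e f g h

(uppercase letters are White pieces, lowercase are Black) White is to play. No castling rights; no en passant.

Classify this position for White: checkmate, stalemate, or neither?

White to move; white king on d8.
In check: no.
Legal moves for White include: Ke8, Kc8, Kc7, Nb8, Nc7, Nb4, Rg8, Rg7, Rg6+, Rh5, Rf5+, Re5, Rd5, Rg4, Rg3, Rg2, Rg1, Bxf8, ... (list truncated; more exist).
White has legal moves and is not in check → neither.

neither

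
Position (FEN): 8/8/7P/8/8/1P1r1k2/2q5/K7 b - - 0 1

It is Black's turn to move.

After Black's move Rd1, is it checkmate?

After Rd1: white king on a1; in check: yes, from the black rook on d1.
King squares — b1: attacked by Rd1; a2: attacked by Qc2; b2: attacked by Qc2.
White has no legal moves → checkmate.

yes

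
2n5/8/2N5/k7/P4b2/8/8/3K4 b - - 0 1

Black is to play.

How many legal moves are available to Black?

3

Black to move; king on a5.
In check: yes, from the white knight on c6.
Legal moves: Kb6, Ka6, Kxa4.
Count: 3.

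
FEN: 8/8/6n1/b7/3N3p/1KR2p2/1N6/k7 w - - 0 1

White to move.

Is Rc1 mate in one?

After Rc1: black king on a1; in check: yes, from the white rook on c1.
King squares — b1: attacked by Rc1; a2: attacked by Kb3; b2: attacked by Kb3.
Black has no legal moves → checkmate.

yes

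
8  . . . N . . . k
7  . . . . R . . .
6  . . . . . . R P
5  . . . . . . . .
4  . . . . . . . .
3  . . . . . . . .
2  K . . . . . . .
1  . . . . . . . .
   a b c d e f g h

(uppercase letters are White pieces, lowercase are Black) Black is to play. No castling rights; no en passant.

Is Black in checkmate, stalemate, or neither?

stalemate

Black to move; black king on h8.
In check: no.
King squares — g7: attacked by Rg6; h7: attacked by Re7; g8: attacked by Rg6.
Legal moves for Black: none.
Not in check and no legal moves → stalemate.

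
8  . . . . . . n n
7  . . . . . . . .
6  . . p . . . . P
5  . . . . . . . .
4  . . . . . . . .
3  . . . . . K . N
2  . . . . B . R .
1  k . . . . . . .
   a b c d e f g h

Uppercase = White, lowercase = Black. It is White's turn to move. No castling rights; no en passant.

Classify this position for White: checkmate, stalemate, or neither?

White to move; white king on f3.
In check: no.
Legal moves for White include: Ng5, Nf4, Nf2, Ng1, Kg4, Kf4, Ke4, Kg3, Ke3, Kf2, Rxg8, Rg7, Rg6, Rg5, Rg4, Rg3, Rh2, Rf2, ... (list truncated; more exist).
White has legal moves and is not in check → neither.

neither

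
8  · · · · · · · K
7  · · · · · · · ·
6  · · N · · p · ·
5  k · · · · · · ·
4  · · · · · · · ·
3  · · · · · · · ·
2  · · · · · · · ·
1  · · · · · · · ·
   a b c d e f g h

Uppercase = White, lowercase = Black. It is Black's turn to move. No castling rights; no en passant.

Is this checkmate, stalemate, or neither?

neither

Black to move; black king on a5.
In check: yes, from the white knight on c6.
King squares — a4: available; b4: attacked by Nc6; b5: available; a6: available; b6: available.
Legal moves for Black: Kb6, Ka6, Kb5, Ka4.
Black is in check but has 4 legal moves → neither.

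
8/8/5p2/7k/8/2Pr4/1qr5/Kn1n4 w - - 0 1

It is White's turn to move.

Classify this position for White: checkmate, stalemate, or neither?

White to move; white king on a1.
In check: yes, from the black queen on b2.
King squares — b1: attacked by Qb2; a2: attacked by Qb2; b2: attacked by Nd1.
Legal moves for White: none.
In check with no legal moves → checkmate.

checkmate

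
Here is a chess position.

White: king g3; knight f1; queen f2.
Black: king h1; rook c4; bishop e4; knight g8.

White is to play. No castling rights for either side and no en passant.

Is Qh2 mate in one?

After Qh2: black king on h1; in check: yes, from the white queen on h2.
King squares — g1: attacked by Qh2; g2: attacked by Qh2; h2: attacked by Nf1.
Black has no legal moves → checkmate.

yes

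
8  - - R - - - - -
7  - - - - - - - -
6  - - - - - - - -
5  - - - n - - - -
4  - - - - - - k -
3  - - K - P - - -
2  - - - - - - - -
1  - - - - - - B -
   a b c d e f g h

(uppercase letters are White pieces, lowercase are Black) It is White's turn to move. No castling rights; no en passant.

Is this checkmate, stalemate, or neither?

White to move; white king on c3.
In check: yes, from the black knight on d5.
Legal moves for White: Kd4, Kc4, Kd3, Kb3, Kd2, Kc2, Kb2.
White is in check but has 7 legal moves → neither.

neither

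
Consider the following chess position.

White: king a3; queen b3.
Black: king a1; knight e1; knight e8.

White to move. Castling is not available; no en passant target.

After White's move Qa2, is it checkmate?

After Qa2: black king on a1; in check: yes, from the white queen on a2.
King squares — b1: attacked by Qa2; a2: attacked by Ka3; b2: attacked by Qa2.
Black has no legal moves → checkmate.

yes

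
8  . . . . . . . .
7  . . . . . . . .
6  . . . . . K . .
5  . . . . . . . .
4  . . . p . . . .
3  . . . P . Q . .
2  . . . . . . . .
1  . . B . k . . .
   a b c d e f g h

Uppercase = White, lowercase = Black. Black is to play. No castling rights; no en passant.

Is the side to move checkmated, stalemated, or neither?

stalemate

Black to move; black king on e1.
In check: no.
King squares — d1: attacked by Qf3; f1: attacked by Qf3; d2: attacked by Bc1; e2: attacked by Qf3; f2: attacked by Qf3.
Legal moves for Black: none.
Not in check and no legal moves → stalemate.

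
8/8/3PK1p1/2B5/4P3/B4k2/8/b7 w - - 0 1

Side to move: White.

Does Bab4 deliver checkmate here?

After Bab4: black king on f3; in check: no.
Black is not in check, so this cannot be checkmate.

no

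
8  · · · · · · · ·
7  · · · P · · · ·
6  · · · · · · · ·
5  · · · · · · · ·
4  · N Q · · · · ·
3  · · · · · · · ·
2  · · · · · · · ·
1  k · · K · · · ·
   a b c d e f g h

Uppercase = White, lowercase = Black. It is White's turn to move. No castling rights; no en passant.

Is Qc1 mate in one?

After Qc1: black king on a1; in check: yes, from the white queen on c1.
King squares — b1: attacked by Qc1; a2: attacked by Nb4; b2: attacked by Qc1.
Black has no legal moves → checkmate.

yes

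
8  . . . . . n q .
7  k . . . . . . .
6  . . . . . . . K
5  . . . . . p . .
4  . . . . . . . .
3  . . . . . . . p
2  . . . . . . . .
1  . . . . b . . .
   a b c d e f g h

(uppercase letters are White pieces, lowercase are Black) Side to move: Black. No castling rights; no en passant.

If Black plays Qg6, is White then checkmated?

yes

After Qg6: white king on h6; in check: yes, from the black queen on g6.
King squares — g5: attacked by Qg6; h5: attacked by Qg6; g6: attacked by Nf8; g7: attacked by Qg6; h7: attacked by Qg6.
White has no legal moves → checkmate.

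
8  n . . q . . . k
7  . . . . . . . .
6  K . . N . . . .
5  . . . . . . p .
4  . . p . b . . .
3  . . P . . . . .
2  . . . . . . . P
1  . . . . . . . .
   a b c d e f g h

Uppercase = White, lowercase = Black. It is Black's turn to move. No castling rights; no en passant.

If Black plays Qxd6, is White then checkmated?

After Qxd6: white king on a6; in check: yes, from the black queen on d6.
White has 3 legal replies: Ka7, Kb5, Ka5.
In check but a legal move exists → not checkmate.

no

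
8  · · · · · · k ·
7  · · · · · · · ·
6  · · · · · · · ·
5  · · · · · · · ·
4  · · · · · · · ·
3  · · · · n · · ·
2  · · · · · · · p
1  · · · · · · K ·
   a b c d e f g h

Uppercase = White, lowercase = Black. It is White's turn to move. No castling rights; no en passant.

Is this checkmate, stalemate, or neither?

neither

White to move; white king on g1.
In check: yes, from the black pawn on h2.
King squares — f1: attacked by Ne3; h1: available; f2: available; g2: attacked by Ne3; h2: available.
Legal moves for White: Kxh2, Kf2, Kh1.
White is in check but has 3 legal moves → neither.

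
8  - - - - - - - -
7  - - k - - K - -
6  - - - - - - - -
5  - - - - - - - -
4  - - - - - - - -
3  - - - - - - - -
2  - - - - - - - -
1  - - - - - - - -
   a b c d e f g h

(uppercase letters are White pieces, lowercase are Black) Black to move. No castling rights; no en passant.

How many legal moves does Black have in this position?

Black to move; king on c7.
In check: no.
Legal moves: Kd8, Kc8, Kb8, Kd7, Kb7, Kd6, Kc6, Kb6.
Count: 8.

8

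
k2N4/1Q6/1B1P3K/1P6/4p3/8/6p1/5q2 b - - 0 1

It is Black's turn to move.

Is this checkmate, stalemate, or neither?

Black to move; black king on a8.
In check: yes, from the white queen on b7.
King squares — a7: attacked by Bb6; b7: attacked by Nd8; b8: attacked by Qb7.
Legal moves for Black: none.
In check with no legal moves → checkmate.

checkmate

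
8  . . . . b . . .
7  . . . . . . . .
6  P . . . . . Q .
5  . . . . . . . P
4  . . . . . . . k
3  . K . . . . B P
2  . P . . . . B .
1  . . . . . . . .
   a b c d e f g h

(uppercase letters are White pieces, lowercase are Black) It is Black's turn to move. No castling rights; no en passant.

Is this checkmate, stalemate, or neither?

checkmate

Black to move; black king on h4.
In check: yes, from the white bishop on g3.
King squares — g3: attacked by Qg6; h3: attacked by Bg2; g4: attacked by Ph3; g5: attacked by Qg6; h5: attacked by Qg6.
Legal moves for Black: none.
In check with no legal moves → checkmate.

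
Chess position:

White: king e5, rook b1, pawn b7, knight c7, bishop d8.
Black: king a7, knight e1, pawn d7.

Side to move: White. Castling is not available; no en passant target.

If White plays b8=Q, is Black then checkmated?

After b8=Q: black king on a7; in check: yes, from the white queen on b8.
King squares — a6: attacked by Nc7; b6: attacked by Rb1; b7: attacked by Rb1; a8: attacked by Nc7; b8: attacked by Rb1.
Black has no legal moves → checkmate.

yes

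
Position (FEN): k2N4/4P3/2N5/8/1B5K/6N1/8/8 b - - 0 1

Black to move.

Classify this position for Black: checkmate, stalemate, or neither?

stalemate

Black to move; black king on a8.
In check: no.
King squares — a7: attacked by Nc6; b7: attacked by Nd8; b8: attacked by Nc6.
Legal moves for Black: none.
Not in check and no legal moves → stalemate.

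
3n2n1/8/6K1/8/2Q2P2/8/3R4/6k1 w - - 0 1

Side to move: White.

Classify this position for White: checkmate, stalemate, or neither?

neither

White to move; white king on g6.
In check: no.
Legal moves for White include: Kh7, Kg7, Kh5, Kg5, Kf5, Qxg8, Qc8, Qf7, Qc7, Qe6, Qc6, Qa6, Qd5, Qc5+, Qb5, Qe4, Qd4+, Qb4, ... (list truncated; more exist).
White has legal moves and is not in check → neither.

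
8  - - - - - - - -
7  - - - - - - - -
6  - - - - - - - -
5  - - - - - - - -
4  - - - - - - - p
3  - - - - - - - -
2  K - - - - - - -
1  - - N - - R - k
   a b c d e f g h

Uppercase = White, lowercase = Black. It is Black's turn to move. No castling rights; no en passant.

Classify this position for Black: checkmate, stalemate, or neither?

neither

Black to move; black king on h1.
In check: yes, from the white rook on f1.
Legal moves for Black: Kh2, Kg2.
Black is in check but has 2 legal moves → neither.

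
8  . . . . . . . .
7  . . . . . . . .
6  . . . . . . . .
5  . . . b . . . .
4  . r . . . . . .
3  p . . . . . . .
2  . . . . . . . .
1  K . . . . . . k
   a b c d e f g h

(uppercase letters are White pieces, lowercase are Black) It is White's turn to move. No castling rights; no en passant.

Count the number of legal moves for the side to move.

White to move; king on a1.
In check: no.
Legal moves: none.
Count: 0.

0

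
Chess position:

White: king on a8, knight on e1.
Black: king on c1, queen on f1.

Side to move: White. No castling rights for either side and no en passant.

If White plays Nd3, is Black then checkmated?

After Nd3: black king on c1; in check: yes, from the white knight on d3.
Black has 5 legal replies: Kd2, Kc2, Kd1, Kb1, Qxd3.
In check but a legal move exists → not checkmate.

no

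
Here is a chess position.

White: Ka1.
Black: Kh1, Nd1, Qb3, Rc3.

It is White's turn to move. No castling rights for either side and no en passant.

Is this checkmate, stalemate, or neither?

stalemate

White to move; white king on a1.
In check: no.
King squares — b1: attacked by Qb3; a2: attacked by Qb3; b2: attacked by Nd1.
Legal moves for White: none.
Not in check and no legal moves → stalemate.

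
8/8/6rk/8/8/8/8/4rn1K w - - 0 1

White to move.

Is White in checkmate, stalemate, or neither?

stalemate

White to move; white king on h1.
In check: no.
King squares — g1: attacked by Rg6; g2: attacked by Rg6; h2: attacked by Nf1.
Legal moves for White: none.
Not in check and no legal moves → stalemate.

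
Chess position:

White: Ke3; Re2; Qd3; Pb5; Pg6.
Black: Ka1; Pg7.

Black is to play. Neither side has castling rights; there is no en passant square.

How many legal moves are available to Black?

Black to move; king on a1.
In check: no.
Legal moves: none.
Count: 0.

0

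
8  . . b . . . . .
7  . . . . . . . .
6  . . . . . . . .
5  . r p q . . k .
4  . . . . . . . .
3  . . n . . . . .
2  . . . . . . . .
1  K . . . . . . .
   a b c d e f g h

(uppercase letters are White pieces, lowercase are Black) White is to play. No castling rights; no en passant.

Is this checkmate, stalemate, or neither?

White to move; white king on a1.
In check: no.
King squares — b1: attacked by Nc3; a2: attacked by Nc3; b2: attacked by Rb5.
Legal moves for White: none.
Not in check and no legal moves → stalemate.

stalemate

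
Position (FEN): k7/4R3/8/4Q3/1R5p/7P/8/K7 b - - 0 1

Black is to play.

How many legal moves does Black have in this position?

0

Black to move; king on a8.
In check: no.
Legal moves: none.
Count: 0.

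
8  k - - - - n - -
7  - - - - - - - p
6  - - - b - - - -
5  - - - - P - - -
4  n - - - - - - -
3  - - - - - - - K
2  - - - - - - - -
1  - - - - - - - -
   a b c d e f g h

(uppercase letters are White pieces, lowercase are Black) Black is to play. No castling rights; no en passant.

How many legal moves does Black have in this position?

Black to move; king on a8.
In check: no.
Legal moves: Nd7, Ng6, Ne6, Kb8, Kb7, Ka7, Bb8, Be7, Bc7, Bxe5, Bc5, Bb4, Ba3, Nb6, Nc5, Nc3, Nb2, h6, h5.
Count: 19.

19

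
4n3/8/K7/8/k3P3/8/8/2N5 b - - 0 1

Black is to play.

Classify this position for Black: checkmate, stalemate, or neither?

neither

Black to move; black king on a4.
In check: no.
Legal moves for Black: Ng7, Nc7+, Nf6, Nd6, Kb4, Ka3.
Black has 6 legal moves and is not in check → neither.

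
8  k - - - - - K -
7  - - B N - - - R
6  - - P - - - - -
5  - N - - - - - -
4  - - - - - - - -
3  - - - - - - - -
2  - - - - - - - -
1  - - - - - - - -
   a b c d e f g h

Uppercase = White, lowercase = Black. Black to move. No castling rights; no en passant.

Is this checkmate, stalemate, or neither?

Black to move; black king on a8.
In check: no.
King squares — a7: attacked by Nb5; b7: attacked by Pc6; b8: attacked by Bc7.
Legal moves for Black: none.
Not in check and no legal moves → stalemate.

stalemate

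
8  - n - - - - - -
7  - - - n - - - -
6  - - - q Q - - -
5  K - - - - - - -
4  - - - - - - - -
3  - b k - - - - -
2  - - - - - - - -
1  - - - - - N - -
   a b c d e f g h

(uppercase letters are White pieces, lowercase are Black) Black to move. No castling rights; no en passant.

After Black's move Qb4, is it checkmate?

yes

After Qb4: white king on a5; in check: yes, from the black queen on b4.
King squares — a4: attacked by Bb3; b4: attacked by Kc3; b5: attacked by Qb4; a6: attacked by Nb8; b6: attacked by Qb4.
White has no legal moves → checkmate.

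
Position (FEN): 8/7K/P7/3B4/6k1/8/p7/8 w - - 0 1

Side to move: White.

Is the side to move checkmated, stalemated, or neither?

neither

White to move; white king on h7.
In check: no.
Legal moves for White include: Kh8, Kg8, Kg7, Kh6, Kg6, Bg8, Ba8, Bf7, Bb7, Be6+, Bc6, Be4, Bc4, Bf3+, Bb3, Bg2, Bxa2, Bh1, ... (list truncated; more exist).
White has legal moves and is not in check → neither.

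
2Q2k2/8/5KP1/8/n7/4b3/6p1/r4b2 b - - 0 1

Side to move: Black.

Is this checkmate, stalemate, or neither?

checkmate

Black to move; black king on f8.
In check: yes, from the white queen on c8.
King squares — e7: attacked by Kf6; f7: attacked by Kf6; g7: attacked by Kf6; e8: attacked by Qc8; g8: attacked by Qc8.
Legal moves for Black: none.
In check with no legal moves → checkmate.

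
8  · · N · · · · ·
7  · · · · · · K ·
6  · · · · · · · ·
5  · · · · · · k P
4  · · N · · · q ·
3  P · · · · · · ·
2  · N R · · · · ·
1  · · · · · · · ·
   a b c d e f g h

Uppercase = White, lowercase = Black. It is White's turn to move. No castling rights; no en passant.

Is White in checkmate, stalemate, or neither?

White to move; white king on g7.
In check: no.
Legal moves for White include: Ne7, Na7, N8d6, N8b6, Kh8, Kg8, Kf8, Kh7, Kf7, N4d6, N4b6, Ne5, Na5, Ne3, Nd2, Rc3, Rh2, Rg2, ... (list truncated; more exist).
White has legal moves and is not in check → neither.

neither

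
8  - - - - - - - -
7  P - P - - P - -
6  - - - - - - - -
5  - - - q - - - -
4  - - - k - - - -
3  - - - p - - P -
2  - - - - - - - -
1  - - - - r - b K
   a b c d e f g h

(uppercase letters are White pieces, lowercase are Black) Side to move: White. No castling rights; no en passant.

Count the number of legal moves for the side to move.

White to move; king on h1.
In check: yes, from the black queen on d5.
Legal moves: none.
Count: 0.

0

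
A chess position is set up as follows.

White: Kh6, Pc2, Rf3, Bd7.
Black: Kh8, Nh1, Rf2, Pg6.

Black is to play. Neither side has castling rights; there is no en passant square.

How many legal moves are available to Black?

10

Black to move; king on h8.
In check: no.
Legal moves: Kg8, Rxf3, Rh2+, Rg2, Re2, Rd2, Rxc2, Rf1, Ng3, g5.
Count: 10.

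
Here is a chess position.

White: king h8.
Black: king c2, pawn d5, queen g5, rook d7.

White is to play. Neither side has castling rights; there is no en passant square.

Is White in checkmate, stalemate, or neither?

White to move; white king on h8.
In check: no.
King squares — g7: attacked by Qg5; h7: attacked by Rd7; g8: attacked by Qg5.
Legal moves for White: none.
Not in check and no legal moves → stalemate.

stalemate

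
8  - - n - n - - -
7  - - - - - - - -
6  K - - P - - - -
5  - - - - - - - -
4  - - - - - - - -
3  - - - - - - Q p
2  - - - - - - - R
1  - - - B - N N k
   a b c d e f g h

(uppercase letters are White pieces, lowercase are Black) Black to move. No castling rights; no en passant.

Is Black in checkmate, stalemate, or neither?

Black to move; black king on h1.
In check: yes, from the white rook on h2.
King squares — g1: attacked by Qg3; g2: attacked by Rh2; h2: attacked by Nf1.
Legal moves for Black: none.
In check with no legal moves → checkmate.

checkmate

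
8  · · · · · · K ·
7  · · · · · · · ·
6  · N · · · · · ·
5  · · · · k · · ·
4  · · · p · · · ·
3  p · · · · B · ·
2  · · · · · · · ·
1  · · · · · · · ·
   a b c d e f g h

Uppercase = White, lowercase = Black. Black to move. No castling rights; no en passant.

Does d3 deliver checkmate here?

After d3: white king on g8; in check: no.
White is not in check, so this cannot be checkmate.

no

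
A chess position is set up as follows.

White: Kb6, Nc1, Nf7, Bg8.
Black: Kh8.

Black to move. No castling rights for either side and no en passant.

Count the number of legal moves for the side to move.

2

Black to move; king on h8.
In check: yes, from the white knight on f7.
Legal moves: Kxg8, Kg7.
Count: 2.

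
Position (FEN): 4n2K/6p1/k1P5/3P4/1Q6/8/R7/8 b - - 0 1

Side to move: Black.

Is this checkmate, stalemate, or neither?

Black to move; black king on a6.
In check: yes, from the white rook on a2.
King squares — a5: attacked by Ra2; b5: attacked by Qb4; b6: attacked by Qb4; a7: attacked by Ra2; b7: attacked by Qb4.
Legal moves for Black: none.
In check with no legal moves → checkmate.

checkmate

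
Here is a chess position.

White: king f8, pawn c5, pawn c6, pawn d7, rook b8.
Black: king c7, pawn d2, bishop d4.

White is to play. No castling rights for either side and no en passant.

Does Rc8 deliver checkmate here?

After Rc8: black king on c7; in check: yes, from the white rook on c8.
King squares — b6: attacked by Pc5; c6: attacked by Rc8; d6: attacked by Pc5; b7: attacked by Pc6; d7: attacked by Pc6; b8: attacked by Rc8; c8: attacked by Pd7; d8: attacked by Rc8.
Black has no legal moves → checkmate.

yes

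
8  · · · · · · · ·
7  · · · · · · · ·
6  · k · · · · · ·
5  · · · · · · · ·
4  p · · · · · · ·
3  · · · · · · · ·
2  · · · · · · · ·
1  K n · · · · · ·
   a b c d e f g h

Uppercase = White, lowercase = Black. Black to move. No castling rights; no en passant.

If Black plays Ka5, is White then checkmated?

no

After Ka5: white king on a1; in check: no.
White is not in check, so this cannot be checkmate.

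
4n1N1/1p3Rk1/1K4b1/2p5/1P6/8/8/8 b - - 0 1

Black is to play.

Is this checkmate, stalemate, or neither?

neither

Black to move; black king on g7.
In check: yes, from the white rook on f7.
King squares — f6: attacked by Rf7; g6: own bishop; h6: attacked by Ng8; f7: available; h7: attacked by Rf7; f8: attacked by Rf7; g8: available; h8: available.
Legal moves for Black: Kh8, Kxg8, Kxf7, Bxf7.
Black is in check but has 4 legal moves → neither.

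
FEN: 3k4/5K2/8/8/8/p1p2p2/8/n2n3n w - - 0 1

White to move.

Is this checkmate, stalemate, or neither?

White to move; white king on f7.
In check: no.
Legal moves for White: Kg8, Kf8, Kg7, Kg6, Kf6, Ke6.
White has 6 legal moves and is not in check → neither.

neither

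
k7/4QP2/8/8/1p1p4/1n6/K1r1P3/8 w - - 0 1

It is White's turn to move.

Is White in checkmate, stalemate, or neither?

neither

White to move; white king on a2.
In check: yes, from the black rook on c2.
King squares — a1: attacked by Nb3; b1: available; b2: attacked by Rc2; a3: attacked by Pb4; b3: available.
Legal moves for White: Kxb3, Kb1.
White is in check but has 2 legal moves → neither.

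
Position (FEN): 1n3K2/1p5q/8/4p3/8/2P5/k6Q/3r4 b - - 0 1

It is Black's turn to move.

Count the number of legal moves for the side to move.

Black to move; king on a2.
In check: yes, from the white queen on h2.
Legal moves: Kb3, Ka3, Kb1, Ka1, Qxh2, Qc2, Rd2.
Count: 7.

7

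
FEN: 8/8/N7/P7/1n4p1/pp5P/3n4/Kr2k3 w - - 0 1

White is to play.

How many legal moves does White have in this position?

White to move; king on a1.
In check: yes, from the black rook on b1.
Legal moves: none.
Count: 0.

0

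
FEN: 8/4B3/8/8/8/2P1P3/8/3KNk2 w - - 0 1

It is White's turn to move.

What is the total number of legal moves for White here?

18

White to move; king on d1.
In check: no.
Legal moves: Bf8, Bd8, Bf6, Bd6, Bg5, Bc5, Bh4, Bb4, Ba3, Nf3, Nd3, Ng2, Nc2, Kd2, Kc2, Kc1, e4, c4.
Count: 18.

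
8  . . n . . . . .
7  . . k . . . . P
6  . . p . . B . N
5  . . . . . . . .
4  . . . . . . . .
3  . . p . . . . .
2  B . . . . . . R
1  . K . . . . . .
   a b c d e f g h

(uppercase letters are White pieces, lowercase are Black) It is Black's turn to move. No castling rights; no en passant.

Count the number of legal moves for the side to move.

11

Black to move; king on c7.
In check: no.
Legal moves: Ne7, Na7, Nd6, Nb6, Kb8, Kd7, Kb7, Kd6, Kb6, c5, c2+.
Count: 11.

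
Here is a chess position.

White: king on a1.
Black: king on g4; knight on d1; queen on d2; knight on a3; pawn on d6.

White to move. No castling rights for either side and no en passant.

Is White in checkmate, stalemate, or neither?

stalemate

White to move; white king on a1.
In check: no.
King squares — b1: attacked by Na3; a2: attacked by Qd2; b2: attacked by Nd1.
Legal moves for White: none.
Not in check and no legal moves → stalemate.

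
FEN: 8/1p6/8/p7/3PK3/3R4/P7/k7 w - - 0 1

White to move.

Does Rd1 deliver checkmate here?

After Rd1: black king on a1; in check: yes, from the white rook on d1.
Black has 2 legal replies: Kb2, Kxa2.
In check but a legal move exists → not checkmate.

no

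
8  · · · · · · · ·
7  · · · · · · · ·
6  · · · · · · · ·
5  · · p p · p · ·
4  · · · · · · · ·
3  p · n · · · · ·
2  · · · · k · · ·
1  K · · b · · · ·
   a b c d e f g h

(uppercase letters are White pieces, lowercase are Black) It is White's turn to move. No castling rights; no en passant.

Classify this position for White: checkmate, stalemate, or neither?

stalemate

White to move; white king on a1.
In check: no.
King squares — b1: attacked by Nc3; a2: attacked by Nc3; b2: attacked by Pa3.
Legal moves for White: none.
Not in check and no legal moves → stalemate.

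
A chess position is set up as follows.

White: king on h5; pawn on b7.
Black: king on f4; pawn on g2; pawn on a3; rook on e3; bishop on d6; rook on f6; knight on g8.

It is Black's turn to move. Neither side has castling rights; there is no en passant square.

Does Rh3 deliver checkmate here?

yes

After Rh3: white king on h5; in check: yes, from the black rook on h3.
King squares — g4: attacked by Kf4; h4: attacked by Rh3; g5: attacked by Kf4; g6: attacked by Rf6; h6: attacked by Rh3.
White has no legal moves → checkmate.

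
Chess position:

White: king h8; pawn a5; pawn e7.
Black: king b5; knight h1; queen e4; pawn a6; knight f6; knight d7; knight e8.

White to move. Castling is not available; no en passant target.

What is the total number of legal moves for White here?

White to move; king on h8.
In check: no.
Legal moves: none.
Count: 0.

0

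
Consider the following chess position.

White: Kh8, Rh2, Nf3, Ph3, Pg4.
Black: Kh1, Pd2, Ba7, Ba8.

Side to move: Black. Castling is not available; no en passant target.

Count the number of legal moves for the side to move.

0

Black to move; king on h1.
In check: yes, from the white rook on h2.
Legal moves: none.
Count: 0.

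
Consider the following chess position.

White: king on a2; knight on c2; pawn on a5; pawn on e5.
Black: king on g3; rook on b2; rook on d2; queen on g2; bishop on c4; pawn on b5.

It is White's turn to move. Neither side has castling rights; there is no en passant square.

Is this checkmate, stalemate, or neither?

neither

White to move; white king on a2.
In check: yes, from the black rook on b2 and the black bishop on c4.
Legal moves for White: Ka3, Kxb2, Ka1.
White is in check but has 3 legal moves → neither.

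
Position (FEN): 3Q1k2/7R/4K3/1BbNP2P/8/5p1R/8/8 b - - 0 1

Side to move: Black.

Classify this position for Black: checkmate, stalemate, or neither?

checkmate

Black to move; black king on f8.
In check: yes, from the white queen on d8.
King squares — e7: attacked by Nd5; f7: attacked by Ke6; g7: attacked by Rh7; e8: attacked by Bb5; g8: attacked by Qd8.
Legal moves for Black: none.
In check with no legal moves → checkmate.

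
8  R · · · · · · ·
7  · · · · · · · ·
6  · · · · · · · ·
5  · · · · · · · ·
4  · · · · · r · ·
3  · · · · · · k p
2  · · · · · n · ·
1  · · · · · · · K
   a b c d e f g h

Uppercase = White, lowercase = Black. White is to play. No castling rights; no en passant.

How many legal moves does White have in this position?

1

White to move; king on h1.
In check: yes, from the black knight on f2.
Legal moves: Kg1.
Count: 1.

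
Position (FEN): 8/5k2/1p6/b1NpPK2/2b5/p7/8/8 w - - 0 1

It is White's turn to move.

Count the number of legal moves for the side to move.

12

White to move; king on f5.
In check: no.
Legal moves: Kg5, Kg4, Kf4, Nd7, Nb7, Ne6, Na6, Ne4, Na4, Nd3, Nb3, e6+.
Count: 12.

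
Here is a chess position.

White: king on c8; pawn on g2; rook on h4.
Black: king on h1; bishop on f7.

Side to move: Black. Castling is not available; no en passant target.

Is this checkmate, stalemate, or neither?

Black to move; black king on h1.
In check: yes, from the white rook on h4.
Legal moves for Black: Kxg2, Kg1.
Black is in check but has 2 legal moves → neither.

neither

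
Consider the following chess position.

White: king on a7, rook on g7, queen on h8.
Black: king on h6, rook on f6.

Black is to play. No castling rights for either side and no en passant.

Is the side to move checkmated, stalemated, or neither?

Black to move; black king on h6.
In check: yes, from the white queen on h8.
King squares — g5: attacked by Rg7; h5: attacked by Qh8; g6: attacked by Rg7; g7: attacked by Qh8; h7: attacked by Rg7.
Legal moves for Black: none.
In check with no legal moves → checkmate.

checkmate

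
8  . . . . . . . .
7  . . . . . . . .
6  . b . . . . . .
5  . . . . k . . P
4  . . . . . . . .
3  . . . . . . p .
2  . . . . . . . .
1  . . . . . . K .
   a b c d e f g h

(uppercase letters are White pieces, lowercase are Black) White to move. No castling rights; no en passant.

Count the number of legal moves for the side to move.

3

White to move; king on g1.
In check: yes, from the black bishop on b6.
Legal moves: Kg2, Kh1, Kf1.
Count: 3.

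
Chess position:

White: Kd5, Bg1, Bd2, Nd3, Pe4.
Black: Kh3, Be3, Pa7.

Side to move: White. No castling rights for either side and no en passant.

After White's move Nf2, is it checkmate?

After Nf2: black king on h3; in check: yes, from the white knight on f2.
Black has 4 legal replies: Kh4, Kg3, Kg2, Bxf2.
In check but a legal move exists → not checkmate.

no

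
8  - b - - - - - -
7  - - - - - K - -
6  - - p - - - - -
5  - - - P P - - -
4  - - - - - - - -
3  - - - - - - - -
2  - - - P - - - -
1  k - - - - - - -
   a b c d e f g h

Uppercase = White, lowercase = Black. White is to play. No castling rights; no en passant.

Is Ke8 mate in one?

no

After Ke8: black king on a1; in check: no.
Black is not in check, so this cannot be checkmate.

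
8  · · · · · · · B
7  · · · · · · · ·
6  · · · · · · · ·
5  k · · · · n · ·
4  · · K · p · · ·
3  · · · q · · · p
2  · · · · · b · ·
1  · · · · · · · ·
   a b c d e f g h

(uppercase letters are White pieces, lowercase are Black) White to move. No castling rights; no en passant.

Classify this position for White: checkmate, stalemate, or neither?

White to move; white king on c4.
In check: yes, from the black queen on d3.
King squares — b3: attacked by Qd3; c3: attacked by Qd3; d3: attacked by Pe4; b4: attacked by Ka5; d4: attacked by Bf2; b5: attacked by Qd3; c5: attacked by Bf2; d5: attacked by Qd3.
Legal moves for White: none.
In check with no legal moves → checkmate.

checkmate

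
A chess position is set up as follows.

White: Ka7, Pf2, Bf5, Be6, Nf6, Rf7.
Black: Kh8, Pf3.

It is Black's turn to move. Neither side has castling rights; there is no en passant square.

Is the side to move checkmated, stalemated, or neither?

stalemate

Black to move; black king on h8.
In check: no.
King squares — g7: attacked by Rf7; h7: attacked by Bf5; g8: attacked by Nf6.
Legal moves for Black: none.
Not in check and no legal moves → stalemate.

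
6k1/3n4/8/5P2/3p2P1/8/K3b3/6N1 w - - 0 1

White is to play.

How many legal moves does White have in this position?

White to move; king on a2.
In check: no.
Legal moves: Kb3, Ka3, Kb2, Kb1, Ka1, Nh3, Nf3, Nxe2, f6, g5.
Count: 10.

10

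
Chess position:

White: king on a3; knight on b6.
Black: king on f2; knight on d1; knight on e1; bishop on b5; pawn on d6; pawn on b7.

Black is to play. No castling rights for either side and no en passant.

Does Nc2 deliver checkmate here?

no

After Nc2: white king on a3; in check: yes, from the black knight on c2.
White has 2 legal replies: Kb3, Ka2.
In check but a legal move exists → not checkmate.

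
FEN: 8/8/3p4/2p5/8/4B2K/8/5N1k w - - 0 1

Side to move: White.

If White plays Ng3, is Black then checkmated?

After Ng3: black king on h1; in check: yes, from the white knight on g3.
King squares — g1: attacked by Be3; g2: attacked by Kh3; h2: attacked by Kh3.
Black has no legal moves → checkmate.

yes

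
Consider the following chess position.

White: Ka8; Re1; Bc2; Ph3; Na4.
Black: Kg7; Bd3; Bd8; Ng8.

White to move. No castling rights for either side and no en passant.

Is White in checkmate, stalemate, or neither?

White to move; white king on a8.
In check: no.
Legal moves for White include: Kb8, Kb7, Ka7, Nb6, Nc5, Nc3, Nb2, Bxd3, Bb3, Bd1, Bb1, Re8, Re7+, Re6, Re5, Re4, Re3, Re2, ... (list truncated; more exist).
White has legal moves and is not in check → neither.

neither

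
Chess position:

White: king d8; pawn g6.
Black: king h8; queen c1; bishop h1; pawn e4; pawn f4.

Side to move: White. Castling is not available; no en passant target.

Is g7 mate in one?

no

After g7: black king on h8; in check: yes, from the white pawn on g7.
Black has 3 legal replies: Kg8, Kh7, Kxg7.
In check but a legal move exists → not checkmate.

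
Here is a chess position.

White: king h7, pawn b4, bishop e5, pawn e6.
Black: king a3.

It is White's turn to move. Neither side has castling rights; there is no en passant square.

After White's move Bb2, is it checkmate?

no

After Bb2: black king on a3; in check: yes, from the white bishop on b2.
Black has 5 legal replies: Kxb4, Ka4, Kb3, Kxb2, Ka2.
In check but a legal move exists → not checkmate.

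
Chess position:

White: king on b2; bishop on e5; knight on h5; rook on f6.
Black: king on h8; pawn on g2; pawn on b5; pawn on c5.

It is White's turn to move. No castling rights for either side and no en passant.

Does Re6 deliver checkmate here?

After Re6: black king on h8; in check: yes, from the white bishop on e5.
Black has 2 legal replies: Kg8, Kh7.
In check but a legal move exists → not checkmate.

no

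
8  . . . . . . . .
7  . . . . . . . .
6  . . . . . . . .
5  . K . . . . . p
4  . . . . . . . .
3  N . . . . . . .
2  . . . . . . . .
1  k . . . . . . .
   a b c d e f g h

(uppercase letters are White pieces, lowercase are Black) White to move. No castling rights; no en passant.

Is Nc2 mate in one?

no

After Nc2: black king on a1; in check: yes, from the white knight on c2.
Black has 3 legal replies: Kb2, Ka2, Kb1.
In check but a legal move exists → not checkmate.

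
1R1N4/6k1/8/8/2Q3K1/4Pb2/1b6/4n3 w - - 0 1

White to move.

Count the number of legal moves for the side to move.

White to move; king on g4.
In check: yes, from the black bishop on f3.
Legal moves: Kg5, Kf5, Kh4, Kf4, Kh3, Kg3.
Count: 6.

6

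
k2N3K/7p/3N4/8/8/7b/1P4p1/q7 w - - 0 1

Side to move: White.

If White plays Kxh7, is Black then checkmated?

no

After Kxh7: black king on a8; in check: no.
Black is not in check, so this cannot be checkmate.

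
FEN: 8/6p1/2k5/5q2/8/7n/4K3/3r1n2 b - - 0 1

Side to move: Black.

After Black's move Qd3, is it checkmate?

After Qd3: white king on e2; in check: yes, from the black queen on d3.
King squares — d1: attacked by Qd3; e1: attacked by Rd1; f1: attacked by Rd1; d2: attacked by Rd1; f2: attacked by Nh3; d3: attacked by Rd1; e3: attacked by Nf1; f3: attacked by Qd3.
White has no legal moves → checkmate.

yes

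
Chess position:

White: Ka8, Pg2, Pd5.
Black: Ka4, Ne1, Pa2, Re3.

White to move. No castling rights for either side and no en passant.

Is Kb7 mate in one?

no

After Kb7: black king on a4; in check: no.
Black is not in check, so this cannot be checkmate.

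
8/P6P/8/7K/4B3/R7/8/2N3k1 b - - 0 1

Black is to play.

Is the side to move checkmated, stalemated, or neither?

neither

Black to move; black king on g1.
In check: no.
Legal moves for Black: Kh2, Kf2, Kf1.
Black has 3 legal moves and is not in check → neither.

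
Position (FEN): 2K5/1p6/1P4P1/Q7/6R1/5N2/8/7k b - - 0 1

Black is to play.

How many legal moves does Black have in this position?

Black to move; king on h1.
In check: no.
Legal moves: none.
Count: 0.

0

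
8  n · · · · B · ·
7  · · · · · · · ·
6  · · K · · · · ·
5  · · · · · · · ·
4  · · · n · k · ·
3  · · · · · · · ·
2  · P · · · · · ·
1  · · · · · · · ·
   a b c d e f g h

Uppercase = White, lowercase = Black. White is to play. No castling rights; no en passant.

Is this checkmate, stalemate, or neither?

neither

White to move; white king on c6.
In check: yes, from the black knight on d4.
Legal moves for White: Kd7, Kb7, Kd6, Kd5, Kc5.
White is in check but has 5 legal moves → neither.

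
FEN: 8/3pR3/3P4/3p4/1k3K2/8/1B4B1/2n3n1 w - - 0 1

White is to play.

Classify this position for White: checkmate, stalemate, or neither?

neither

White to move; white king on f4.
In check: no.
Legal moves for White include: Re8, Rh7, Rg7, Rf7, Rxd7, Re6, Re5, Re4+, Re3, Re2, Re1, Kg5, Kf5, Ke5, Kg4, Kg3, Ke3, Bxd5, ... (list truncated; more exist).
White has legal moves and is not in check → neither.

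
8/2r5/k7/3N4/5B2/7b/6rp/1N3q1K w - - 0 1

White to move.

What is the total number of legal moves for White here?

White to move; king on h1.
In check: yes, from the black queen on f1.
Legal moves: none.
Count: 0.

0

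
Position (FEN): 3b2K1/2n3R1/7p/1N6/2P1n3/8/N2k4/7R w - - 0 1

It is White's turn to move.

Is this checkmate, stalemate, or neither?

White to move; white king on g8.
In check: no.
Legal moves for White include: Kh8, Kf8, Kh7, Kf7, Rh7, Rf7, Re7, Rd7+, Rxc7, Rg6, Rg5, Rg4, Rg3, Rg2+, Rgg1, Nxc7, Na7, Nd6, ... (list truncated; more exist).
White has legal moves and is not in check → neither.

neither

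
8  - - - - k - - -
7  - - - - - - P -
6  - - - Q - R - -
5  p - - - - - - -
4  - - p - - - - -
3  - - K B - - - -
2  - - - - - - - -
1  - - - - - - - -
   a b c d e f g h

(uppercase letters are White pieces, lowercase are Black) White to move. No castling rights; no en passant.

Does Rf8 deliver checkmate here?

After Rf8: black king on e8; in check: yes, from the white rook on f8.
King squares — d7: attacked by Qd6; e7: attacked by Qd6; f7: attacked by Rf8; d8: attacked by Qd6; f8: attacked by Qd6.
Black has no legal moves → checkmate.

yes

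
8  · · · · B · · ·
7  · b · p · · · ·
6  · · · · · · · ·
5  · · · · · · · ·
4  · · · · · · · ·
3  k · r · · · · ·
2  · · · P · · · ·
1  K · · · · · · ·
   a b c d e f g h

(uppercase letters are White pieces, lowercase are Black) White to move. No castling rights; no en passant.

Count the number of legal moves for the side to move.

White to move; king on a1.
In check: no.
Legal moves: Bf7, Bxd7, Bg6, Bh5, Kb1, dxc3, d3, d4.
Count: 8.

8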